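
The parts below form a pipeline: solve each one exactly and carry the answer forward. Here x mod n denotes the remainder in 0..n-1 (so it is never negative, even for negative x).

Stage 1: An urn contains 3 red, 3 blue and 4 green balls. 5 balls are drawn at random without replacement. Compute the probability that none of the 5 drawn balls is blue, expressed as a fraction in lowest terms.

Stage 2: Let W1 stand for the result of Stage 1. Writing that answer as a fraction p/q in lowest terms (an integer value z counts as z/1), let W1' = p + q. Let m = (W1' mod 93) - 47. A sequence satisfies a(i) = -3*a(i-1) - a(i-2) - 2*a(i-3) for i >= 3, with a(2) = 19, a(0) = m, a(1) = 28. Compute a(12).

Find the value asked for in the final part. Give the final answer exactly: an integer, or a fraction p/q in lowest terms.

Stage 1: total draws C(10,5) = 252; favorable C(7,5) = 21; P = 1/12; answer 1/12
Stage 2: W1 = 1/12; threaded value p + q = 13; m = -34; a(3) = -3*(19) - 1*(28) - 2*(-34) = -17; iterating: a(3)=-17, a(4)=-24, a(5)=51, a(6)=-95, a(7)=282, a(8)=-853, a(9)=2467, a(10)=-7112, a(11)=20575, a(12)=-59547; answer -59547

-59547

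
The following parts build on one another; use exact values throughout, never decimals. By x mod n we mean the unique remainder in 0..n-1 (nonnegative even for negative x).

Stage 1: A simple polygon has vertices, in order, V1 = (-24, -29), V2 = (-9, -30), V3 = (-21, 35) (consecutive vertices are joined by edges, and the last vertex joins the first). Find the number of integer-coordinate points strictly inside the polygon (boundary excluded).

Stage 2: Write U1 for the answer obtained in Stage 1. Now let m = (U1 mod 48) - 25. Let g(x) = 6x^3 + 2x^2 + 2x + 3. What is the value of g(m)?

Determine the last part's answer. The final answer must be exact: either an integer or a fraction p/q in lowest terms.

Stage 1: cross terms: (-24*-30 - -9*-29)=459, (-9*35 - -21*-30)=-945, (-21*-29 - -24*35)=1449; twice the area = |963| = 963; area = 963/2; boundary points = 1 + 1 + 1 = 3; strictly interior points = area - boundary/2 + 1 = 481; answer 481
Stage 2: U1 = 481; m = -24; 6*(-24)^3 + 2*(-24)^2 + 2*(-24)^1 + 3 = (-82944) + (1152) + (-48) + (3) = -81837; answer -81837

-81837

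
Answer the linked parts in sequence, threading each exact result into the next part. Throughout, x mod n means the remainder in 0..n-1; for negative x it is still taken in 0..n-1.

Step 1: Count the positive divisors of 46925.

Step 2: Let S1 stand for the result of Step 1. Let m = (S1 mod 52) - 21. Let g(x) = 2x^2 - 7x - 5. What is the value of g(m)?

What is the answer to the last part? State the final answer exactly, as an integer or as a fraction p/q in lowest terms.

550

Step 1: 46925 = 5^2 * 1877; number of divisors = (2+1) * (1+1) = 6; answer 6
Step 2: S1 = 6; m = -15; 2*(-15)^2 - 7*(-15)^1 - 5 = (450) + (105) + (-5) = 550; answer 550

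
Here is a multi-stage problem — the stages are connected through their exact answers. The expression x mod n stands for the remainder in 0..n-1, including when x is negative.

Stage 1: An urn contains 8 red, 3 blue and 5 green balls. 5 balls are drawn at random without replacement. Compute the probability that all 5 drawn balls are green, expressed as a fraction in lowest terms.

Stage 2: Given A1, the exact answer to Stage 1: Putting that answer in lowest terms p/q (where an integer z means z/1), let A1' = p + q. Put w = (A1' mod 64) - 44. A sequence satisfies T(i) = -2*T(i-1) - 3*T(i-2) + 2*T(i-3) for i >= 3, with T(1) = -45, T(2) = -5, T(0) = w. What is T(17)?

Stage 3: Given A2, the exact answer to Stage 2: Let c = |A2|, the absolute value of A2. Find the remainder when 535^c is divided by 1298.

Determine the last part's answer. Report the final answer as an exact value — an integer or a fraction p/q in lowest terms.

Stage 1: total draws C(16,5) = 4368; favorable C(5,5) = 1; P = 1/4368; answer 1/4368
Stage 2: A1 = 1/4368; threaded value p + q = 4369; w = -27; T(3) = -2*(-5) - 3*(-45) + 2*(-27) = 91; iterating: T(3)=91, T(4)=-257, T(5)=231, T(6)=491, T(7)=-2189, T(8)=3367, T(9)=815, T(10)=-16109, T(11)=36507, T(12)=-23057, T(13)=-95625, T(14)=333435, T(15)=-426109, T(16)=-339337, T(17)=2623871; answer 2623871
Stage 3: A2 = 2623871; c = 2623871; squarings mod 1298: 535^1=535, 535^2=665, 535^4=905, 535^8=1285, 535^16=169, 535^32=5, 535^64=25, 535^128=625, 535^256=1225, 535^512=137, 535^1024=597, 535^2048=757, 535^4096=631, 535^8192=973, 535^16384=487, 535^32768=933, 535^65536=829, 535^131072=599, 535^262144=553, 535^524288=779, 535^1048576=675, 535^2097152=27; 535^2623871 = 535^1 * 535^2 * 535^4 * 535^8 * 535^16 * 535^32 * 535^64 * 535^256 * 535^2048 * 535^524288 * 535^2097152 = 7 (mod 1298); answer 7

7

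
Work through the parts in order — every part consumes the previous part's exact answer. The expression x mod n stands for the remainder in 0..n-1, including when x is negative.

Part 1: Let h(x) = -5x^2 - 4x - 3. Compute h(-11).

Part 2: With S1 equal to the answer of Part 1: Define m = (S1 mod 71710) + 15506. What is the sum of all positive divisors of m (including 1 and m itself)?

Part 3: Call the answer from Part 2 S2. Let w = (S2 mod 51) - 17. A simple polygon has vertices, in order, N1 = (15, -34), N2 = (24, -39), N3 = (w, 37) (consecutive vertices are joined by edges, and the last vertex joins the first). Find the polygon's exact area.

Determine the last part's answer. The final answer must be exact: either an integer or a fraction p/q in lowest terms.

Part 1: -5*(-11)^2 - 4*(-11)^1 - 3 = (-605) + (44) + (-3) = -564; answer -564
Part 2: S1 = -564; m = 86652; 86652 = 2^2 * 3^2 * 29 * 83; sigma = (1 + 2 + 4) * (1 + 3 + 9) * (1 + 29) * (1 + 83) = 7 * 13 * 30 * 84 = 229320; answer 229320
Part 3: S2 = 229320; w = 7; cross terms: (15*-39 - 24*-34)=231, (24*37 - 7*-39)=1161, (7*-34 - 15*37)=-793; twice the area = |599| = 599; area = 599/2; answer 599/2

599/2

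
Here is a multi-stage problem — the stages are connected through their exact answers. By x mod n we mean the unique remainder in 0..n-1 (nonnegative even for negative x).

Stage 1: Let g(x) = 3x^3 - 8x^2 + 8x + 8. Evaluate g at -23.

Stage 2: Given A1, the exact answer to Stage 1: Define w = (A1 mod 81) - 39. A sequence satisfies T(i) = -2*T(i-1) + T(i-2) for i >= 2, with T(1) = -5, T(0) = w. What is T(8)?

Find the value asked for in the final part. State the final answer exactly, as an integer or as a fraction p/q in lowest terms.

Stage 1: 3*(-23)^3 - 8*(-23)^2 + 8*(-23)^1 + 8 = (-36501) + (-4232) + (-184) + (8) = -40909; answer -40909
Stage 2: A1 = -40909; w = 38; T(2) = -2*(-5) + 1*(38) = 48; iterating: T(2)=48, T(3)=-101, T(4)=250, T(5)=-601, T(6)=1452, T(7)=-3505, T(8)=8462; answer 8462

8462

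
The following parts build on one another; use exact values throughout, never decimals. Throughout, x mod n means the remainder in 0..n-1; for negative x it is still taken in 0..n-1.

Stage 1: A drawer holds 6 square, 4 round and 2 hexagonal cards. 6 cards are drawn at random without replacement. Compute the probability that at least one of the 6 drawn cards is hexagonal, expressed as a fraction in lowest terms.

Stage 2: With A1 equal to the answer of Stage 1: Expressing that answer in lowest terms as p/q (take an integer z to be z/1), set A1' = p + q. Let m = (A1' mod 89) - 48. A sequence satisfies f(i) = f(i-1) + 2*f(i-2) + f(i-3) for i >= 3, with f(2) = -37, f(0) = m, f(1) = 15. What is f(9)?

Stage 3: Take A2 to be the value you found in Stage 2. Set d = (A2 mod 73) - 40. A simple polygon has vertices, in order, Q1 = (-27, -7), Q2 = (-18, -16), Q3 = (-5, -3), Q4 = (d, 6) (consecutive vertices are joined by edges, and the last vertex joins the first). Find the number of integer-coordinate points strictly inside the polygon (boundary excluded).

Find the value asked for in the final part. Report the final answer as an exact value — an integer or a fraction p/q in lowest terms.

183

Stage 1: total draws C(12,6) = 924; complement C(10,6) = 210; favorable 924 - 210 = 714; P = 17/22; answer 17/22
Stage 2: A1 = 17/22; threaded value p + q = 39; m = -9; f(3) = 1*(-37) + 2*(15) + 1*(-9) = -16; iterating: f(3)=-16, f(4)=-75, f(5)=-144, f(6)=-310, f(7)=-673, f(8)=-1437, f(9)=-3093; answer -3093
Stage 3: A2 = -3093; d = 6; cross terms: (-27*-16 - -18*-7)=306, (-18*-3 - -5*-16)=-26, (-5*6 - 6*-3)=-12, (6*-7 - -27*6)=120; twice the area = |388| = 388; area = 194; boundary points = 9 + 13 + 1 + 1 = 24; strictly interior points = area - boundary/2 + 1 = 183; answer 183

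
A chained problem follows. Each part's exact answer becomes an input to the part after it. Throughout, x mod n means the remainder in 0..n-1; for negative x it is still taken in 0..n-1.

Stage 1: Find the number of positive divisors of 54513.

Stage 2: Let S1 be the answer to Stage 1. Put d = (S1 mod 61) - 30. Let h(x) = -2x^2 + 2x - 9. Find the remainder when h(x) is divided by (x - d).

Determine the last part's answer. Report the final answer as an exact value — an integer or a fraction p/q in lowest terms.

-849

Stage 1: 54513 = 3^4 * 673; number of divisors = (4+1) * (1+1) = 10; answer 10
Stage 2: S1 = 10; d = -20; remainder = value at the root: -2*(-20)^2 + 2*(-20)^1 - 9 = (-800) + (-40) + (-9) = -849; answer -849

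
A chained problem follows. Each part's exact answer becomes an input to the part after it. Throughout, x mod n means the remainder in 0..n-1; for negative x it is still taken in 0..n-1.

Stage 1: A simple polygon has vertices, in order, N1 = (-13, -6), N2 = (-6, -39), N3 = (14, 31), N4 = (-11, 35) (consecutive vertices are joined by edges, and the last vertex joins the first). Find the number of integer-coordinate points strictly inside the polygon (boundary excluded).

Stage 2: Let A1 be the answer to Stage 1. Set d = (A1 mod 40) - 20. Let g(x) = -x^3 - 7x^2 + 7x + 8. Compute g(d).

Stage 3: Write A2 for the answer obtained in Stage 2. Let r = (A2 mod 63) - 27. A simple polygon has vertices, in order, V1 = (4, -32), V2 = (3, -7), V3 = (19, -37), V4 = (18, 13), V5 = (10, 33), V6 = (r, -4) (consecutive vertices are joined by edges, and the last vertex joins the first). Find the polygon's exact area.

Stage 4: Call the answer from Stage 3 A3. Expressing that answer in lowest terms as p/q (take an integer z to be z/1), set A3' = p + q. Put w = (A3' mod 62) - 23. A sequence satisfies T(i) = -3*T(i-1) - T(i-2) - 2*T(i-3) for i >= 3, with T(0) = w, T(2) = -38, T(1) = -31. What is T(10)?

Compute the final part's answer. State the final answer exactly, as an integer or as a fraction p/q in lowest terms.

Stage 1: cross terms: (-13*-39 - -6*-6)=471, (-6*31 - 14*-39)=360, (14*35 - -11*31)=831, (-11*-6 - -13*35)=521; twice the area = |2183| = 2183; area = 2183/2; boundary points = 1 + 10 + 1 + 1 = 13; strictly interior points = area - boundary/2 + 1 = 1086; answer 1086
Stage 2: A1 = 1086; d = -14; -1*(-14)^3 - 7*(-14)^2 + 7*(-14)^1 + 8 = (2744) + (-1372) + (-98) + (8) = 1282; answer 1282
Stage 3: A2 = 1282; r = -5; cross terms: (4*-7 - 3*-32)=68, (3*-37 - 19*-7)=22, (19*13 - 18*-37)=913, (18*33 - 10*13)=464, (10*-4 - -5*33)=125, (-5*-32 - 4*-4)=176; twice the area = |1768| = 1768; area = 884; answer 884
Stage 4: A3 = 884; threaded value p + q = 885; w = -6; T(3) = -3*(-38) - 1*(-31) - 2*(-6) = 157; iterating: T(3)=157, T(4)=-371, T(5)=1032, T(6)=-3039, T(7)=8827, T(8)=-25506, T(9)=73769, T(10)=-213455; answer -213455

-213455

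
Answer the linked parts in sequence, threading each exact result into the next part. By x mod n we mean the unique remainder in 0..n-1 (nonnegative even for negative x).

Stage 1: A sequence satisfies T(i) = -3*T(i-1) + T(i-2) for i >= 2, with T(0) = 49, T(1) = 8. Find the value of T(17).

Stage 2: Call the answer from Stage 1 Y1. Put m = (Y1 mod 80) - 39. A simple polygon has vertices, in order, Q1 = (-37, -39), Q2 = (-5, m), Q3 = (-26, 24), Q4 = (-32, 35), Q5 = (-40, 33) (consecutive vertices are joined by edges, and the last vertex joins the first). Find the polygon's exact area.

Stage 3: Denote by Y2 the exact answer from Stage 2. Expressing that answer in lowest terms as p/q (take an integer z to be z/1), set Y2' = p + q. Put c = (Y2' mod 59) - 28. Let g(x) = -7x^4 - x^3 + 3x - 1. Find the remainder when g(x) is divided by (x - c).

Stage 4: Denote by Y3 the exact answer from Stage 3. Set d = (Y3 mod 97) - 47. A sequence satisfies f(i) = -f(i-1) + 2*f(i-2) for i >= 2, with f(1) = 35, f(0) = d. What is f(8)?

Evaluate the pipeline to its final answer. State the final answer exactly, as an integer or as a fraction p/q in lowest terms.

-2373

Stage 1: T(2) = -3*(8) + 1*(49) = 25; iterating: T(2)=25, T(3)=-67, T(4)=226, T(5)=-745, T(6)=2461, T(7)=-8128, T(8)=26845, T(9)=-88663, T(10)=292834, T(11)=-967165, T(12)=3194329, T(13)=-10550152, T(14)=34844785, T(15)=-115084507, T(16)=380098306, T(17)=-1255379425; answer -1255379425
Stage 2: Y1 = -1255379425; m = -24; cross terms: (-37*-24 - -5*-39)=693, (-5*24 - -26*-24)=-744, (-26*35 - -32*24)=-142, (-32*33 - -40*35)=344, (-40*-39 - -37*33)=2781; twice the area = |2932| = 2932; area = 1466; answer 1466
Stage 3: Y2 = 1466; threaded value p + q = 1467; c = 23; remainder = value at the root: -7*(23)^4 - 1*(23)^3 + 3*(23)^1 - 1 = (-1958887) + (-12167) + (69) + (-1) = -1970986; answer -1970986
Stage 4: Y3 = -1970986; d = 7; f(2) = -1*(35) + 2*(7) = -21; iterating: f(2)=-21, f(3)=91, f(4)=-133, f(5)=315, f(6)=-581, f(7)=1211, f(8)=-2373; answer -2373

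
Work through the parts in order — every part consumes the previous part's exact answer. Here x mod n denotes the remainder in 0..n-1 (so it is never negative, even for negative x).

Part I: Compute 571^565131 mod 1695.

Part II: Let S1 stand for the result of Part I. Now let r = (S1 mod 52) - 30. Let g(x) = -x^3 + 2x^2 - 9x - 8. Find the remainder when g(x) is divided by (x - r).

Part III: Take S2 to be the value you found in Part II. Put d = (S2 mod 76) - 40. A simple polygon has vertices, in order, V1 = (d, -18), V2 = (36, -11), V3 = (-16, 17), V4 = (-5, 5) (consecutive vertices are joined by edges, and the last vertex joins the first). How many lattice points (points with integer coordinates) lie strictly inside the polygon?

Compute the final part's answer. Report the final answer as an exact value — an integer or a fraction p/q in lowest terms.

587

Part I: squarings mod 1695: 571^1=571, 571^2=601, 571^4=166, 571^8=436, 571^16=256, 571^32=1126, 571^64=16, 571^128=256, 571^256=1126, 571^512=16, 571^1024=256, 571^2048=1126, 571^4096=16, 571^8192=256, 571^16384=1126, 571^32768=16, 571^65536=256, 571^131072=1126, 571^262144=16, 571^524288=256; 571^565131 = 571^1 * 571^2 * 571^8 * 571^128 * 571^256 * 571^512 * 571^1024 * 571^2048 * 571^4096 * 571^32768 * 571^524288 = 751 (mod 1695); answer 751
Part II: S1 = 751; r = -7; remainder = value at the root: -1*(-7)^3 + 2*(-7)^2 - 9*(-7)^1 - 8 = (343) + (98) + (63) + (-8) = 496; answer 496
Part III: S2 = 496; d = 0; cross terms: (0*-11 - 36*-18)=648, (36*17 - -16*-11)=436, (-16*5 - -5*17)=5, (-5*-18 - 0*5)=90; twice the area = |1179| = 1179; area = 1179/2; boundary points = 1 + 4 + 1 + 1 = 7; strictly interior points = area - boundary/2 + 1 = 587; answer 587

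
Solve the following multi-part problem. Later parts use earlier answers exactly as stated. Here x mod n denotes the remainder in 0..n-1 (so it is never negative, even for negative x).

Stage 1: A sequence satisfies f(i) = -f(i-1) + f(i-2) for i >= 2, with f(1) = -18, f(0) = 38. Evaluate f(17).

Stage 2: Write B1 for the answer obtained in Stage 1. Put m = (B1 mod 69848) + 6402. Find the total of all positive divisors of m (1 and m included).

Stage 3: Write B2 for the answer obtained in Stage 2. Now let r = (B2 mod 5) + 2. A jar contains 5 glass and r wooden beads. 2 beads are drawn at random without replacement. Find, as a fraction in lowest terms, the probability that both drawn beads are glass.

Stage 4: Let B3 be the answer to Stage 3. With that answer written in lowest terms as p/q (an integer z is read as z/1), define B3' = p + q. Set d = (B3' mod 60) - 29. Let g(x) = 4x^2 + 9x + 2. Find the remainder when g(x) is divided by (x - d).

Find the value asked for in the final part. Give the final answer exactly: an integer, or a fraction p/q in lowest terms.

36

Stage 1: f(2) = -1*(-18) + 1*(38) = 56; iterating: f(2)=56, f(3)=-74, f(4)=130, f(5)=-204, f(6)=334, f(7)=-538, f(8)=872, f(9)=-1410, f(10)=2282, f(11)=-3692, f(12)=5974, f(13)=-9666, f(14)=15640, f(15)=-25306, f(16)=40946, f(17)=-66252; answer -66252
Stage 2: B1 = -66252; m = 9998; 9998 = 2 * 4999; sigma = (1 + 2) * (1 + 4999) = 3 * 5000 = 15000; answer 15000
Stage 3: B2 = 15000; r = 2; total draws C(7,2) = 21; favorable C(5,2) = 10; P = 10/21; answer 10/21
Stage 4: B3 = 10/21; threaded value p + q = 31; d = 2; remainder = value at the root: 4*(2)^2 + 9*(2)^1 + 2 = (16) + (18) + (2) = 36; answer 36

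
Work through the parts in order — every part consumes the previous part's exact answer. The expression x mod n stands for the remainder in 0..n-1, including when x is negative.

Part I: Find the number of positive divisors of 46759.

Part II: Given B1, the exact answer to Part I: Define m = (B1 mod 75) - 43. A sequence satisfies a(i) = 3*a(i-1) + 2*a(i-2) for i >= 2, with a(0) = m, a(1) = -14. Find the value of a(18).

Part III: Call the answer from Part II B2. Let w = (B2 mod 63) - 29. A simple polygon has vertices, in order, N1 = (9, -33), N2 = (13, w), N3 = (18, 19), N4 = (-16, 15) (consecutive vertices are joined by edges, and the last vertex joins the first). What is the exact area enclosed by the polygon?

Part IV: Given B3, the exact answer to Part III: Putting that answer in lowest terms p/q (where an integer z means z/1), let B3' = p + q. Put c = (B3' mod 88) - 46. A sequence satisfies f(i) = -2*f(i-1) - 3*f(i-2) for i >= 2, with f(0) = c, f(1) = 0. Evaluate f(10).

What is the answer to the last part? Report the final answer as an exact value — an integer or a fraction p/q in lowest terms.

Part I: 46759 = 19 * 23 * 107; number of divisors = (1+1) * (1+1) * (1+1) = 8; answer 8
Part II: B1 = 8; m = -35; a(2) = 3*(-14) + 2*(-35) = -112; iterating: a(2)=-112, a(3)=-364, a(4)=-1316, a(5)=-4676, a(6)=-16660, a(7)=-59332, a(8)=-211316, a(9)=-752612, a(10)=-2680468, a(11)=-9546628, a(12)=-34000820, a(13)=-121095716, a(14)=-431288788, a(15)=-1536057796, a(16)=-5470750964, a(17)=-19484368484, a(18)=-69394607380; answer -69394607380
Part III: B2 = -69394607380; w = 6; cross terms: (9*6 - 13*-33)=483, (13*19 - 18*6)=139, (18*15 - -16*19)=574, (-16*-33 - 9*15)=393; twice the area = |1589| = 1589; area = 1589/2; answer 1589/2
Part IV: B3 = 1589/2; threaded value p + q = 1591; c = -39; f(2) = -2*(0) - 3*(-39) = 117; iterating: f(2)=117, f(3)=-234, f(4)=117, f(5)=468, f(6)=-1287, f(7)=1170, f(8)=1521, f(9)=-6552, f(10)=8541; answer 8541

8541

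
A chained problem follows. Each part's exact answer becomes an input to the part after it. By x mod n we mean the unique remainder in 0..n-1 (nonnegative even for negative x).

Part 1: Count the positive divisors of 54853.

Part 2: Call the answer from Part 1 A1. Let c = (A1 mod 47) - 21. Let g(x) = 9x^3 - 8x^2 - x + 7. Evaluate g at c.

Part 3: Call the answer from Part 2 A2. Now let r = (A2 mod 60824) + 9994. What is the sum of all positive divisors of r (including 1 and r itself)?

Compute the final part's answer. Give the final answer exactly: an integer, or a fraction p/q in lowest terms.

Part 1: 54853 = 19 * 2887; number of divisors = (1+1) * (1+1) = 4; answer 4
Part 2: A1 = 4; c = -17; 9*(-17)^3 - 8*(-17)^2 - 1*(-17)^1 + 7 = (-44217) + (-2312) + (17) + (7) = -46505; answer -46505
Part 3: A2 = -46505; r = 24313; 24313 = 41 * 593; sigma = (1 + 41) * (1 + 593) = 42 * 594 = 24948; answer 24948

24948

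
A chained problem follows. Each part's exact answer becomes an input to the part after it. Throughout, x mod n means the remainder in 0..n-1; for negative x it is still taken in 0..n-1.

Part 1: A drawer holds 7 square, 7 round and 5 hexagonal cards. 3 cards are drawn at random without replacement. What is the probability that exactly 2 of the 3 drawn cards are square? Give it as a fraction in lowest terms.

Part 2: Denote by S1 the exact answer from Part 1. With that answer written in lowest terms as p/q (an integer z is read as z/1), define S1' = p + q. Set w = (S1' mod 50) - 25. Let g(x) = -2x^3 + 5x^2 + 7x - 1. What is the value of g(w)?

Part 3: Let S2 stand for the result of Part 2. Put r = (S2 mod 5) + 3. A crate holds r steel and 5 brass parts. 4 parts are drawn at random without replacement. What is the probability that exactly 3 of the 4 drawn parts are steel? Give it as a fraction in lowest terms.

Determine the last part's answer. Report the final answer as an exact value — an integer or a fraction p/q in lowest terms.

Part 1: total draws C(19,3) = 969; favorable C(7,2)*C(12,1) = 252; P = 84/323; answer 84/323
Part 2: S1 = 84/323; threaded value p + q = 407; w = -18; -2*(-18)^3 + 5*(-18)^2 + 7*(-18)^1 - 1 = (11664) + (1620) + (-126) + (-1) = 13157; answer 13157
Part 3: S2 = 13157; r = 5; total draws C(10,4) = 210; favorable C(5,3)*C(5,1) = 50; P = 5/21; answer 5/21

5/21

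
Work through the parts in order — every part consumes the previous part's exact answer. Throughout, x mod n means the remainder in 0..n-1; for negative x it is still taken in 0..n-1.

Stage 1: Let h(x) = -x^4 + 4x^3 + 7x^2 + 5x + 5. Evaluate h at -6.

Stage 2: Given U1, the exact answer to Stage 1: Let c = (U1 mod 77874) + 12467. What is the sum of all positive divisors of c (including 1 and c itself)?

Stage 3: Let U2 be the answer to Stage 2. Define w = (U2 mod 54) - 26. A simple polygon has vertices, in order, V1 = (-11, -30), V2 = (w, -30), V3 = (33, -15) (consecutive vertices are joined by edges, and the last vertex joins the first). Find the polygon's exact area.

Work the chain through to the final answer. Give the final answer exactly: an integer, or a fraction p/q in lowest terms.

Stage 1: -1*(-6)^4 + 4*(-6)^3 + 7*(-6)^2 + 5*(-6)^1 + 5 = (-1296) + (-864) + (252) + (-30) + (5) = -1933; answer -1933
Stage 2: U1 = -1933; c = 88408; 88408 = 2^3 * 43 * 257; sigma = (1 + 2 + 4 + 8) * (1 + 43) * (1 + 257) = 15 * 44 * 258 = 170280; answer 170280
Stage 3: U2 = 170280; w = -8; cross terms: (-11*-30 - -8*-30)=90, (-8*-15 - 33*-30)=1110, (33*-30 - -11*-15)=-1155; twice the area = |45| = 45; area = 45/2; answer 45/2

45/2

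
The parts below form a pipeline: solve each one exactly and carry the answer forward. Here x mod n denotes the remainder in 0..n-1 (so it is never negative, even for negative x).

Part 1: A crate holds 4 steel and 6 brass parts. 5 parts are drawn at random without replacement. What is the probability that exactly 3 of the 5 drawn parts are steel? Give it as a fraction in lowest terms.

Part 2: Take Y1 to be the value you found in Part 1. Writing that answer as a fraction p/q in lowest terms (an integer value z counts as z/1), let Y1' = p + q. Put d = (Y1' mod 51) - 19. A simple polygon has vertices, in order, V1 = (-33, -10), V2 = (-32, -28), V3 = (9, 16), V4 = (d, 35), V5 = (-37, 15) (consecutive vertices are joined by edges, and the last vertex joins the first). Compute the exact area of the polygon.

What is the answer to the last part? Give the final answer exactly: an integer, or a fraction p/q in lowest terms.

1406

Part 1: total draws C(10,5) = 252; favorable C(4,3)*C(6,2) = 60; P = 5/21; answer 5/21
Part 2: Y1 = 5/21; threaded value p + q = 26; d = 7; cross terms: (-33*-28 - -32*-10)=604, (-32*16 - 9*-28)=-260, (9*35 - 7*16)=203, (7*15 - -37*35)=1400, (-37*-10 - -33*15)=865; twice the area = |2812| = 2812; area = 1406; answer 1406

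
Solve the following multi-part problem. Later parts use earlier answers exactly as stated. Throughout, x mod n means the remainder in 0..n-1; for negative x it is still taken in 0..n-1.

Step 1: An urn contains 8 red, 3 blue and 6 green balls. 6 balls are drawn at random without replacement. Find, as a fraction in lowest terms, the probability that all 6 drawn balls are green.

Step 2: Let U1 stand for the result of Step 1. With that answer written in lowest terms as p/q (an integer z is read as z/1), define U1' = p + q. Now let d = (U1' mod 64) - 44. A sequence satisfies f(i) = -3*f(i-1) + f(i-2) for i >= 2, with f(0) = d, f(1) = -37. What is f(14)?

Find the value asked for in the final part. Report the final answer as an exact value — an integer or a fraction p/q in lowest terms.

Step 1: total draws C(17,6) = 12376; favorable C(6,6) = 1; P = 1/12376; answer 1/12376
Step 2: U1 = 1/12376; threaded value p + q = 12377; d = -19; f(2) = -3*(-37) + 1*(-19) = 92; iterating: f(2)=92, f(3)=-313, f(4)=1031, f(5)=-3406, f(6)=11249, f(7)=-37153, f(8)=122708, f(9)=-405277, f(10)=1338539, f(11)=-4420894, f(12)=14601221, f(13)=-48224557, f(14)=159274892; answer 159274892

159274892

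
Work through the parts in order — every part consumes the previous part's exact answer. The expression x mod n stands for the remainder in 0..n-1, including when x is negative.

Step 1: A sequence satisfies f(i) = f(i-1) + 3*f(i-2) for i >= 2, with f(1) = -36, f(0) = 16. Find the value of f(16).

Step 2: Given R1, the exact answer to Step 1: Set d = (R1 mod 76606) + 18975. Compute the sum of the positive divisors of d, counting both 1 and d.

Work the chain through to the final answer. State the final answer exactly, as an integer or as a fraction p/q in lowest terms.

Step 1: f(2) = 1*(-36) + 3*(16) = 12; iterating: f(2)=12, f(3)=-96, f(4)=-60, f(5)=-348, f(6)=-528, f(7)=-1572, f(8)=-3156, f(9)=-7872, f(10)=-17340, f(11)=-40956, f(12)=-92976, f(13)=-215844, f(14)=-494772, f(15)=-1142304, f(16)=-2626620; answer -2626620
Step 2: R1 = -2626620; d = 73565; 73565 = 5 * 14713; sigma = (1 + 5) * (1 + 14713) = 6 * 14714 = 88284; answer 88284

88284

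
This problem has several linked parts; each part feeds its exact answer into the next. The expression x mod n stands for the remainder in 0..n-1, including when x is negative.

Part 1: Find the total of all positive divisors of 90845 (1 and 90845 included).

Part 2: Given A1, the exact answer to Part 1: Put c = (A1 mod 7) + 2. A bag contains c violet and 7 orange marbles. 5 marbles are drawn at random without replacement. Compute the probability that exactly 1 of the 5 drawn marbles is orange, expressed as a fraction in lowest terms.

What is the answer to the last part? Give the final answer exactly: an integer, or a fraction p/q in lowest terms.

1/66

Part 1: 90845 = 5 * 18169; sigma = (1 + 5) * (1 + 18169) = 6 * 18170 = 109020; answer 109020
Part 2: A1 = 109020; c = 4; total draws C(11,5) = 462; favorable C(7,1)*C(4,4) = 7; P = 1/66; answer 1/66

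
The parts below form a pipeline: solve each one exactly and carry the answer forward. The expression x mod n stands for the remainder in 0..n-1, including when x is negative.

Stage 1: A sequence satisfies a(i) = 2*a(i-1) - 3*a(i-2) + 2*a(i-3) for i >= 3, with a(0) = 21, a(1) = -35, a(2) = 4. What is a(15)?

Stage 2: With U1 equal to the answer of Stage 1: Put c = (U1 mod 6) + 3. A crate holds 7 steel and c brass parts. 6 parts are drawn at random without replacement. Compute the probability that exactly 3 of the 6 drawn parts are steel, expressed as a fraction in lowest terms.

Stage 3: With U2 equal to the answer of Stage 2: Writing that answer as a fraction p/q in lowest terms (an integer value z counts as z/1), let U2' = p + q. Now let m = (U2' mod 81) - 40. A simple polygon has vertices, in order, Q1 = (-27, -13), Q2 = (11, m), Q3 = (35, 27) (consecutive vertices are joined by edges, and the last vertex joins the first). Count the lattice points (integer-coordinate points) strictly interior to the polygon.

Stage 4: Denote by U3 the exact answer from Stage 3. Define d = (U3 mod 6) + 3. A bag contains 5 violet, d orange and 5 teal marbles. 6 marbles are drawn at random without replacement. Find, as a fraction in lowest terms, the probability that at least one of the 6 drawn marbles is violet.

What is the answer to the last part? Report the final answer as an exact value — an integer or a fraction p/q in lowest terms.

Stage 1: a(3) = 2*(4) - 3*(-35) + 2*(21) = 155; iterating: a(3)=155, a(4)=228, a(5)=-1, a(6)=-376, a(7)=-293, a(8)=540, a(9)=1207, a(10)=208, a(11)=-2125, a(12)=-2460, a(13)=1871, a(14)=6872, a(15)=3211; answer 3211
Stage 2: U1 = 3211; c = 4; total draws C(11,6) = 462; favorable C(7,3)*C(4,3) = 140; P = 10/33; answer 10/33
Stage 3: U2 = 10/33; threaded value p + q = 43; m = 3; cross terms: (-27*3 - 11*-13)=62, (11*27 - 35*3)=192, (35*-13 - -27*27)=274; twice the area = |528| = 528; area = 264; boundary points = 2 + 24 + 2 = 28; strictly interior points = area - boundary/2 + 1 = 251; answer 251
Stage 4: U3 = 251; d = 8; total draws C(18,6) = 18564; complement C(13,6) = 1716; favorable 18564 - 1716 = 16848; P = 108/119; answer 108/119

108/119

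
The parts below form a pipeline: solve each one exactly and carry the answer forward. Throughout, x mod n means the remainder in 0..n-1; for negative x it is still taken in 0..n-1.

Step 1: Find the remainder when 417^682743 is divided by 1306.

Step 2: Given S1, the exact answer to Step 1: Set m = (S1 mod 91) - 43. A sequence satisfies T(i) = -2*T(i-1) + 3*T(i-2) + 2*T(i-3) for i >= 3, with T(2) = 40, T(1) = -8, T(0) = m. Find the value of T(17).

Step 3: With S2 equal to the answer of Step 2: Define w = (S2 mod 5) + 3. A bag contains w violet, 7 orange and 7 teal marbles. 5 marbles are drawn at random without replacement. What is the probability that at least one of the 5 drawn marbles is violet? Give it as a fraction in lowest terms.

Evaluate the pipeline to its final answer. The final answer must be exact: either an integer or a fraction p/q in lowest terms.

Step 1: squarings mod 1306: 417^1=417, 417^2=191, 417^4=1219, 417^8=1039, 417^16=765, 417^32=137, 417^64=485, 417^128=145, 417^256=129, 417^512=969, 417^1024=1253, 417^2048=197, 417^4096=935, 417^8192=511, 417^16384=1227, 417^32768=1017, 417^65536=1243, 417^131072=51, 417^262144=1295, 417^524288=121; 417^682743 = 417^1 * 417^2 * 417^4 * 417^16 * 417^32 * 417^64 * 417^128 * 417^512 * 417^2048 * 417^8192 * 417^16384 * 417^131072 * 417^524288 = 447 (mod 1306); answer 447
Step 2: S1 = 447; m = 40; T(3) = -2*(40) + 3*(-8) + 2*(40) = -24; iterating: T(3)=-24, T(4)=152, T(5)=-296, T(6)=1000, T(7)=-2584, T(8)=7576, T(9)=-20904, T(10)=59368, T(11)=-166296, T(12)=468888, T(13)=-1317928, T(14)=3709928, T(15)=-10435864, T(16)=29365656, T(17)=-82619048; answer -82619048
Step 3: S2 = -82619048; w = 5; total draws C(19,5) = 11628; complement C(14,5) = 2002; favorable 11628 - 2002 = 9626; P = 4813/5814; answer 4813/5814

4813/5814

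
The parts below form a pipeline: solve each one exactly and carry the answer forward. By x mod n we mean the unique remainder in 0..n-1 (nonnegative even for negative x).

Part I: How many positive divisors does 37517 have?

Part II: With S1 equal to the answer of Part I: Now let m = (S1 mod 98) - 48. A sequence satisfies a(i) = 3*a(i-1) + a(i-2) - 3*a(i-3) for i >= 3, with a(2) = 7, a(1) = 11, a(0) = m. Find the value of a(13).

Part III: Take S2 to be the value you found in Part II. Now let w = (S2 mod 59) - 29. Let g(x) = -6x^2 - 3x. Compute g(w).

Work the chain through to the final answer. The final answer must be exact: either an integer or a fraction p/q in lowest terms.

Part I: 37517 is prime, so its only divisors are 1 and 37517; count = 2; answer 2
Part II: S1 = 2; m = -46; a(3) = 3*(7) + 1*(11) - 3*(-46) = 170; iterating: a(3)=170, a(4)=484, a(5)=1601, a(6)=4777, a(7)=14480, a(8)=43414, a(9)=130391, a(10)=391147, a(11)=1173590, a(12)=3520744, a(13)=10562381; answer 10562381
Part III: S2 = 10562381; w = -5; -6*(-5)^2 - 3*(-5)^1 = (-150) + (15) = -135; answer -135

-135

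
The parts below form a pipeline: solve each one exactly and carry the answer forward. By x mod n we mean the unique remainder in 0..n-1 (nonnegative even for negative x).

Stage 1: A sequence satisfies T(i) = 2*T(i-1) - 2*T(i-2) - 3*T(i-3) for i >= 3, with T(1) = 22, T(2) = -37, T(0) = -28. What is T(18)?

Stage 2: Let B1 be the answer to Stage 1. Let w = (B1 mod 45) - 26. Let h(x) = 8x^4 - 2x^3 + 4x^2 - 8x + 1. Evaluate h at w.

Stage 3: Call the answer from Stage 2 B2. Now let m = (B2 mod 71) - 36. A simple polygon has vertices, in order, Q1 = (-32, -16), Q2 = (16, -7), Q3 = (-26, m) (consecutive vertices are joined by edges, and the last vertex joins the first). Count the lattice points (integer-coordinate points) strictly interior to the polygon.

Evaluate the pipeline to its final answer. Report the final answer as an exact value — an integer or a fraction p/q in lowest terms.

427

Stage 1: T(3) = 2*(-37) - 2*(22) - 3*(-28) = -34; iterating: T(3)=-34, T(4)=-60, T(5)=59, T(6)=340, T(7)=742, T(8)=627, T(9)=-1250, T(10)=-5980, T(11)=-11341, T(12)=-6972, T(13)=26678, T(14)=101323, T(15)=170206, T(16)=57732, T(17)=-528917, T(18)=-1683916; answer -1683916
Stage 2: B1 = -1683916; w = 3; 8*(3)^4 - 2*(3)^3 + 4*(3)^2 - 8*(3)^1 + 1 = (648) + (-54) + (36) + (-24) + (1) = 607; answer 607
Stage 3: B2 = 607; m = 3; cross terms: (-32*-7 - 16*-16)=480, (16*3 - -26*-7)=-134, (-26*-16 - -32*3)=512; twice the area = |858| = 858; area = 429; boundary points = 3 + 2 + 1 = 6; strictly interior points = area - boundary/2 + 1 = 427; answer 427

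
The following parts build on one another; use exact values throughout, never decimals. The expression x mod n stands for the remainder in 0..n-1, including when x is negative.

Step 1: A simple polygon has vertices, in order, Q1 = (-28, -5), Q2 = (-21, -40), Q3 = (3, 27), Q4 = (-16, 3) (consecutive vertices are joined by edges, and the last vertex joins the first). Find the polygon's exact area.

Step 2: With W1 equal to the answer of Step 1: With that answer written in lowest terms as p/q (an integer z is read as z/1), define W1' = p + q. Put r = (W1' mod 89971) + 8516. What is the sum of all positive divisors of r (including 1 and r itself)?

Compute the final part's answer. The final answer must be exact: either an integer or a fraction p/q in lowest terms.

10584

Step 1: cross terms: (-28*-40 - -21*-5)=1015, (-21*27 - 3*-40)=-447, (3*3 - -16*27)=441, (-16*-5 - -28*3)=164; twice the area = |1173| = 1173; area = 1173/2; answer 1173/2
Step 2: W1 = 1173/2; threaded value p + q = 1175; r = 9691; 9691 = 11 * 881; sigma = (1 + 11) * (1 + 881) = 12 * 882 = 10584; answer 10584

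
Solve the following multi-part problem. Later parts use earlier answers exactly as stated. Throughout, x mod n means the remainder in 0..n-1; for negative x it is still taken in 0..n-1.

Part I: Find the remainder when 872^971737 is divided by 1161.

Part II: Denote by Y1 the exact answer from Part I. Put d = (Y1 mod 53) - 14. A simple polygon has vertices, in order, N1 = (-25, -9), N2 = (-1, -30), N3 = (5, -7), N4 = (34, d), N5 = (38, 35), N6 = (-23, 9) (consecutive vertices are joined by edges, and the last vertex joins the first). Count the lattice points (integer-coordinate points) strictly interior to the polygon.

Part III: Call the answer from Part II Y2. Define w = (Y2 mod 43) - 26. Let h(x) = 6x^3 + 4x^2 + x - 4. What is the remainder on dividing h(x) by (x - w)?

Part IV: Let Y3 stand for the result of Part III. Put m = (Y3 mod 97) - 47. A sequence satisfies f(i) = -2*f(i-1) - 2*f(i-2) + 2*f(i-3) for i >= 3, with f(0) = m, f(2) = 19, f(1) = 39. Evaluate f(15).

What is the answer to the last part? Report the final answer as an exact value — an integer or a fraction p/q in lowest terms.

Part I: squarings mod 1161: 872^1=872, 872^2=1090, 872^4=397, 872^8=874, 872^16=1099, 872^32=361, 872^64=289, 872^128=1090, 872^256=397, 872^512=874, 872^1024=1099, 872^2048=361, 872^4096=289, 872^8192=1090, 872^16384=397, 872^32768=874, 872^65536=1099, 872^131072=361, 872^262144=289, 872^524288=1090; 872^971737 = 872^1 * 872^8 * 872^16 * 872^64 * 872^128 * 872^256 * 872^512 * 872^4096 * 872^16384 * 872^32768 * 872^131072 * 872^262144 * 872^524288 = 764 (mod 1161); answer 764
Part II: Y1 = 764; d = 8; cross terms: (-25*-30 - -1*-9)=741, (-1*-7 - 5*-30)=157, (5*8 - 34*-7)=278, (34*35 - 38*8)=886, (38*9 - -23*35)=1147, (-23*-9 - -25*9)=432; twice the area = |3641| = 3641; area = 3641/2; boundary points = 3 + 1 + 1 + 1 + 1 + 2 = 9; strictly interior points = area - boundary/2 + 1 = 1817; answer 1817
Part III: Y2 = 1817; w = -15; remainder = value at the root: 6*(-15)^3 + 4*(-15)^2 + 1*(-15)^1 - 4 = (-20250) + (900) + (-15) + (-4) = -19369; answer -19369
Part IV: Y3 = -19369; m = -16; f(3) = -2*(19) - 2*(39) + 2*(-16) = -148; iterating: f(3)=-148, f(4)=336, f(5)=-338, f(6)=-292, f(7)=1932, f(8)=-3956, f(9)=3464, f(10)=4848, f(11)=-24536, f(12)=46304, f(13)=-33840, f(14)=-74000, f(15)=308288; answer 308288

308288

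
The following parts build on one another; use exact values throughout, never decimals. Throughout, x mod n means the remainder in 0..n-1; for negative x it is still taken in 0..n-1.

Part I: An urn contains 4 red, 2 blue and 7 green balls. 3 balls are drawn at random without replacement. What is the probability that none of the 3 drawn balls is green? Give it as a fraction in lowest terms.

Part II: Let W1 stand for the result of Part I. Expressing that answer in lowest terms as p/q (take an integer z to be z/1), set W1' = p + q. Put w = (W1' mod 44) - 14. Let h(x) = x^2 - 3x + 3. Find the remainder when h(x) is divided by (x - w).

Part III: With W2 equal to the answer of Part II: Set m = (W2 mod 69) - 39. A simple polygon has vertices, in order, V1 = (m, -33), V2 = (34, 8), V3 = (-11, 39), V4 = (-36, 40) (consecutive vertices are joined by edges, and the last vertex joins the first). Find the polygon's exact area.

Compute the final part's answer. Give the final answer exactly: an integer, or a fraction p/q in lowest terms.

2472

Part I: total draws C(13,3) = 286; favorable C(6,3) = 20; P = 10/143; answer 10/143
Part II: W1 = 10/143; threaded value p + q = 153; w = 7; remainder = value at the root: 1*(7)^2 - 3*(7)^1 + 3 = (49) + (-21) + (3) = 31; answer 31
Part III: W2 = 31; m = -8; cross terms: (-8*8 - 34*-33)=1058, (34*39 - -11*8)=1414, (-11*40 - -36*39)=964, (-36*-33 - -8*40)=1508; twice the area = |4944| = 4944; area = 2472; answer 2472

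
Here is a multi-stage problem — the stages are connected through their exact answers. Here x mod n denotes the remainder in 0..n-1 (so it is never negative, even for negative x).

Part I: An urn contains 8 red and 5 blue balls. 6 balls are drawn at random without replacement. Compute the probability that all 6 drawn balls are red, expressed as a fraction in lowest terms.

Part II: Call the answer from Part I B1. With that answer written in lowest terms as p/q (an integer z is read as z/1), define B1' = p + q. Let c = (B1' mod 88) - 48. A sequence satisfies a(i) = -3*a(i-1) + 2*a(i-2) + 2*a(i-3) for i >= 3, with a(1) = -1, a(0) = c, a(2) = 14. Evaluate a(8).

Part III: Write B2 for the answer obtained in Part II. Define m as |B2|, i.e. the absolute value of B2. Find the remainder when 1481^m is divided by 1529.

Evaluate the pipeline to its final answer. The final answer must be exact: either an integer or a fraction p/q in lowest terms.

878

Part I: total draws C(13,6) = 1716; favorable C(8,6) = 28; P = 7/429; answer 7/429
Part II: B1 = 7/429; threaded value p + q = 436; c = 36; a(3) = -3*(14) + 2*(-1) + 2*(36) = 28; iterating: a(3)=28, a(4)=-58, a(5)=258, a(6)=-834, a(7)=2902, a(8)=-9858; answer -9858
Part III: B2 = -9858; m = 9858; squarings mod 1529: 1481^1=1481, 1481^2=775, 1481^4=1257, 1481^8=592, 1481^16=323, 1481^32=357, 1481^64=542, 1481^128=196, 1481^256=191, 1481^512=1314, 1481^1024=355, 1481^2048=647, 1481^4096=1192, 1481^8192=423; 1481^9858 = 1481^2 * 1481^128 * 1481^512 * 1481^1024 * 1481^8192 = 878 (mod 1529); answer 878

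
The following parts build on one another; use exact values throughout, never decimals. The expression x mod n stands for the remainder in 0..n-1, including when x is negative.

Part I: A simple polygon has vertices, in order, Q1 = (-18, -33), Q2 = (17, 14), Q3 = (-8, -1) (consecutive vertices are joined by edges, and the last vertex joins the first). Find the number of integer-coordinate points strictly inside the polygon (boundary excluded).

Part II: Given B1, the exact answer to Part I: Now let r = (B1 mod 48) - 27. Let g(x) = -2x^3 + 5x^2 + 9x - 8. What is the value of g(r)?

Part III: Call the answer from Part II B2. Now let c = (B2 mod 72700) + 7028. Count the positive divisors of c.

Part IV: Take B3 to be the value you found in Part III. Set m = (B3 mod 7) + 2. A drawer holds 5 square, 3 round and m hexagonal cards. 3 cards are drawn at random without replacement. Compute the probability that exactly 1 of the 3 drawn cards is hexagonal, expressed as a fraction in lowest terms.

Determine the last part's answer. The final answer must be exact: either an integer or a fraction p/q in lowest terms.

Part I: cross terms: (-18*14 - 17*-33)=309, (17*-1 - -8*14)=95, (-8*-33 - -18*-1)=246; twice the area = |650| = 650; area = 325; boundary points = 1 + 5 + 2 = 8; strictly interior points = area - boundary/2 + 1 = 322; answer 322
Part II: B1 = 322; r = 7; -2*(7)^3 + 5*(7)^2 + 9*(7)^1 - 8 = (-686) + (245) + (63) + (-8) = -386; answer -386
Part III: B2 = -386; c = 79342; 79342 = 2 * 39671; number of divisors = (1+1) * (1+1) = 4; answer 4
Part IV: B3 = 4; m = 6; total draws C(14,3) = 364; favorable C(6,1)*C(8,2) = 168; P = 6/13; answer 6/13

6/13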